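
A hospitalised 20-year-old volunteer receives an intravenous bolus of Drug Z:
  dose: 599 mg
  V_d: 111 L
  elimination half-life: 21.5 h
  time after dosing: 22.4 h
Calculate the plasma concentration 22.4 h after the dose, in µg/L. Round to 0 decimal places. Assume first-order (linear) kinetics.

2621 µg/L

C₀ = Dose / Vd = 599.0 / 111 = 5.396 mg/L
k = ln2 / t½ = 0.693147 / 21.5 = 0.03224 h⁻¹
C = C₀ · e^(−k·t) = 5.396 × e^(−0.03224 × 22.4)
  = 5.396 × 0.4857 = 2.621 mg/L
Convert: 2.621 mg/L × 1000 = 2621 µg/L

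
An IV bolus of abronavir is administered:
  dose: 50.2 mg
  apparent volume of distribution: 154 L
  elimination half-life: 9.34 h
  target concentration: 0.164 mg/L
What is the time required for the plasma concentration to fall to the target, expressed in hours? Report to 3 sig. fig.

C₀ = Dose / Vd = 50.20 / 154 = 0.3260 mg/L
k = ln2 / t½ = 0.693147 / 9.34 = 0.07421 h⁻¹
t = ln(C₀ / C) / k = ln(0.3260 / 0.164) / 0.07421
  = ln(1.988) / 0.07421 = 0.6871 / 0.07421 = 9.259 h

9.26 h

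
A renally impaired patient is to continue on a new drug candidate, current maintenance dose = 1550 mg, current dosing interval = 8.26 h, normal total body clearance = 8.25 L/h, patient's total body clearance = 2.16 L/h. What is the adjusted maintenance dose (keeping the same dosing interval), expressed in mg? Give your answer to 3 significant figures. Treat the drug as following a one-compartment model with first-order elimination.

406 mg

To keep the same average steady-state level, dosing rate must scale with clearance.
CL ratio = 2.16 / 8.25 = 0.2618
New dose (same interval) = 1550 × 0.2618 = 405.8 mg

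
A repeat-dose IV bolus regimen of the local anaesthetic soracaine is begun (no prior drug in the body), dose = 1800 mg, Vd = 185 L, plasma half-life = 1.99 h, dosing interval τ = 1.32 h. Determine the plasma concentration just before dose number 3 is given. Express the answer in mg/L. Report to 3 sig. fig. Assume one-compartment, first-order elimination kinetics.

10.0 mg/L

C₀ per dose = Dose / Vd = 1800 / 185 = 9.730 mg/L
k = ln2 / t½ = 0.693147 / 1.99 = 0.3483 h⁻¹
Fraction remaining after one interval: r = e^(−kτ) = e^(−0.3483 × 1.32) = 0.6314
Before dose 3, 2 doses have been given (aged 1τ, 2τ).
C_trough = C₀ × (r + r²) = 9.730 × (0.6314 + 0.3987) = 10.02 mg/L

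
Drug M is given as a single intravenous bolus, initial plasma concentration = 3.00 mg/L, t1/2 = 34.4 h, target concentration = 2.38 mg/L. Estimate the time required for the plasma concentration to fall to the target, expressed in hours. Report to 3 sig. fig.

k = ln2 / t½ = 0.693147 / 34.4 = 0.02015 h⁻¹
t = ln(C₀ / C) / k = ln(3.000 / 2.38) / 0.02015
  = ln(1.261) / 0.02015 = 0.2319 / 0.02015 = 11.51 h

11.5 h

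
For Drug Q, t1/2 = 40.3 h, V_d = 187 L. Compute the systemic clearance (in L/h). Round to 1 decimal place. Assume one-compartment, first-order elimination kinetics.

k = ln2 / t½ = 0.693147 / 40.3 = 0.01720 h⁻¹
CL = k × Vd = 0.01720 × 187 = 3.216 L/h

3.2 L/h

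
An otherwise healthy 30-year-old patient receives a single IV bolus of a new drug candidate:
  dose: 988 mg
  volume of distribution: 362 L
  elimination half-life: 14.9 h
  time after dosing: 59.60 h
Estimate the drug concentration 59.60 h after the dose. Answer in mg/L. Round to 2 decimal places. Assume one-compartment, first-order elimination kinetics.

0.17 mg/L

C₀ = Dose / Vd = 988.0 / 362 = 2.729 mg/L
k = ln2 / t½ = 0.693147 / 14.9 = 0.04652 h⁻¹
t / t½ = 59.60 / 14.9 = 4 half-lives
C = C₀ × (1/2)^4 = 2.729 × 0.06250 = 0.1706 mg/L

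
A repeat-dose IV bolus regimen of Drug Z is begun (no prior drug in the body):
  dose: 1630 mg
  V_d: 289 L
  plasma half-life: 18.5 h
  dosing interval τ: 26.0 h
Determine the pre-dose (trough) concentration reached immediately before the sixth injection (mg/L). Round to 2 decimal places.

3.39 mg/L

C₀ per dose = Dose / Vd = 1630 / 289 = 5.640 mg/L
k = ln2 / t½ = 0.693147 / 18.5 = 0.03747 h⁻¹
Fraction remaining after one interval: r = e^(−kτ) = e^(−0.03747 × 26.0) = 0.3775
Before dose 6, 5 doses have been given (aged 1τ, 2τ, 3τ, 4τ, 5τ).
C_trough = C₀ × (r + r² + … + r^5) = C₀ × r(1−r^5)/(1−r)
        = 5.640 × 0.3775 × (1 − 0.007666) / (1 − 0.3775) = 3.394 mg/L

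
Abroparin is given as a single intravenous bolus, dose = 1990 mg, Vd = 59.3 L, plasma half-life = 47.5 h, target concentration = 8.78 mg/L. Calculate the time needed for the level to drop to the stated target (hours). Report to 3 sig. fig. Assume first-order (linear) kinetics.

C₀ = Dose / Vd = 1990 / 59.3 = 33.56 mg/L
k = ln2 / t½ = 0.693147 / 47.5 = 0.01459 h⁻¹
t = ln(C₀ / C) / k = ln(33.56 / 8.78) / 0.01459
  = ln(3.822) / 0.01459 = 1.341 / 0.01459 = 91.91 h

91.9 h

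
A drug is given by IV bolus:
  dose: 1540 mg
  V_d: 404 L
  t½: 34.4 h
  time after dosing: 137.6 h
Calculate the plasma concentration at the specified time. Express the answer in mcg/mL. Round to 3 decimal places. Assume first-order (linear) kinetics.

C₀ = Dose / Vd = 1540 / 404 = 3.812 mg/L
k = ln2 / t½ = 0.693147 / 34.4 = 0.02015 h⁻¹
t / t½ = 137.6 / 34.4 = 4 half-lives
C = C₀ × (1/2)^4 = 3.812 × 0.06250 = 0.2383 mg/L
(0.2383 mg/L = 0.2383 mcg/mL)

0.238 mcg/mL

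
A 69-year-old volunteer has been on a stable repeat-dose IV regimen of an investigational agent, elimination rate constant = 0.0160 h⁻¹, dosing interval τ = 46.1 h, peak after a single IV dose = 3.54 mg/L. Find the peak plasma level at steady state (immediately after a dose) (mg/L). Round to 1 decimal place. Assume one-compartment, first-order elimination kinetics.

e^(−kτ) = e^(−0.01600 × 46.1) = 0.4783
Accumulation ratio R = 1 / (1 − e^(−kτ)) = 1 / (1 − 0.4783) = 1.917
Steady-state peak = C₀ × R = 3.54 × 1.917 = 6.786 mg/L

6.8 mg/L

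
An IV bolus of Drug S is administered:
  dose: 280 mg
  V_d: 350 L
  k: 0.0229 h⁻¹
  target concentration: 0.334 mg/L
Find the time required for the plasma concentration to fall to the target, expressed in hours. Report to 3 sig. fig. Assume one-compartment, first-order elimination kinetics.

C₀ = Dose / Vd = 280.0 / 350 = 0.8000 mg/L
t = ln(C₀ / C) / k = ln(0.8000 / 0.334) / 0.02290
  = ln(2.395) / 0.02290 = 0.8734 / 0.02290 = 38.14 h

38.1 h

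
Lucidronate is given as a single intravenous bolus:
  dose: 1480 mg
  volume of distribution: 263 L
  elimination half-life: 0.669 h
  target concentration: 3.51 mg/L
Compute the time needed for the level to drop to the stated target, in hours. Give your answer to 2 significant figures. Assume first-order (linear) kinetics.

C₀ = Dose / Vd = 1480 / 263 = 5.627 mg/L
k = ln2 / t½ = 0.693147 / 0.669 = 1.036 h⁻¹
t = ln(C₀ / C) / k = ln(5.627 / 3.51) / 1.036
  = ln(1.603) / 1.036 = 0.4719 / 1.036 = 0.4555 h

0.46 h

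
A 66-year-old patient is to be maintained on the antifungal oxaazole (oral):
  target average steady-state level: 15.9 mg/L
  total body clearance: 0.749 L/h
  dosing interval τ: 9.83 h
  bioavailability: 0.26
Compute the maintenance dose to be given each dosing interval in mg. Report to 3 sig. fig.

450 mg

At steady state, F × (Dose/τ) = Css × CL.
Dose = Css × CL × τ / F = 15.9 × 0.7490 × 9.83 / 0.26 = 450.3 mg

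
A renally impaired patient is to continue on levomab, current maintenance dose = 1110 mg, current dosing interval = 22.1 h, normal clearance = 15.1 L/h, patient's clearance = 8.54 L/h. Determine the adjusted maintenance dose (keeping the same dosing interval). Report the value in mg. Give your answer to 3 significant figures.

628 mg

To keep the same average steady-state level, dosing rate must scale with clearance.
CL ratio = 8.54 / 15.1 = 0.5656
New dose (same interval) = 1110 × 0.5656 = 627.8 mg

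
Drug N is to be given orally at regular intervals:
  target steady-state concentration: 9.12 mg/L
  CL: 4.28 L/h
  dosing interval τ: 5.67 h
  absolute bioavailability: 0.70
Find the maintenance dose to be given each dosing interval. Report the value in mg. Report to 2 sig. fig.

320 mg

At steady state, F × (Dose/τ) = Css × CL.
Dose = Css × CL × τ / F = 9.12 × 4.280 × 5.67 / 0.70 = 316.2 mg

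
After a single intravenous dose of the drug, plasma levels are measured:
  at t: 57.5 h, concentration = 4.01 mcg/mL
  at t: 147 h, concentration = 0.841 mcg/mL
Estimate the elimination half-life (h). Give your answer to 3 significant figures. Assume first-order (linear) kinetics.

39.7 h

k = ln(C₁/C₂) / (t₂ − t₁) = ln(4.01/0.841) / (147 − 57.5)
  = 1.562 / 89.50 = 0.01745 h⁻¹
t½ = ln2 / k = 0.693147 / 0.01745 = 39.72 h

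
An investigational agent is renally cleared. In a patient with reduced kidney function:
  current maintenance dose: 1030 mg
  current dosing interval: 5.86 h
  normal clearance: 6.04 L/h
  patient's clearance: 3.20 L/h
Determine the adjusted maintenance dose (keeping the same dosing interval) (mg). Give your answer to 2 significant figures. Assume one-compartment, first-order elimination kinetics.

To keep the same average steady-state level, dosing rate must scale with clearance.
CL ratio = 3.20 / 6.04 = 0.5298
New dose (same interval) = 1030 × 0.5298 = 545.7 mg

550 mg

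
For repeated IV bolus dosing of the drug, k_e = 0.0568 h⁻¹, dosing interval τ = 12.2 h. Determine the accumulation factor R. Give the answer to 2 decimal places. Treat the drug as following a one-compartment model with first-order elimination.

e^(−kτ) = e^(−0.05680 × 12.2) = 0.5001
Accumulation ratio R = 1 / (1 − e^(−kτ)) = 1 / (1 − 0.5001) = 2.000

2.00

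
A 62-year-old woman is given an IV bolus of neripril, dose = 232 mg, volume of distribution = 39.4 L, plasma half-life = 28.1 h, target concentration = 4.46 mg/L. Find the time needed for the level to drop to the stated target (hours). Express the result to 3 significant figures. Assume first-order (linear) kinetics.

C₀ = Dose / Vd = 232.0 / 39.4 = 5.888 mg/L
k = ln2 / t½ = 0.693147 / 28.1 = 0.02467 h⁻¹
t = ln(C₀ / C) / k = ln(5.888 / 4.46) / 0.02467
  = ln(1.320) / 0.02467 = 0.2776 / 0.02467 = 11.25 h

11.3 h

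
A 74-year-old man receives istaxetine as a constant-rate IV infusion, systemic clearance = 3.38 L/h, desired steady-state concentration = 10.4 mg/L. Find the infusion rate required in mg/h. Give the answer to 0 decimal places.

At steady state, infusion rate R₀ = Css × CL = 10.4 × 3.380 = 35.15 mg/h

35 mg/h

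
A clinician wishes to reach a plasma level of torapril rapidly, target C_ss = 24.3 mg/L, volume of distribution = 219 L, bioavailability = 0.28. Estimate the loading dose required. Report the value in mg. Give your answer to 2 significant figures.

LD = Css × Vd / F = 24.3 × 219 / 0.28 = 19010 mg

19000 mg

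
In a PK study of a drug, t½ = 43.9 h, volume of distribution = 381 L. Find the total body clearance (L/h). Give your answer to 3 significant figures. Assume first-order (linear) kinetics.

k = ln2 / t½ = 0.693147 / 43.9 = 0.01579 h⁻¹
CL = k × Vd = 0.01579 × 381 = 6.016 L/h

6.02 L/h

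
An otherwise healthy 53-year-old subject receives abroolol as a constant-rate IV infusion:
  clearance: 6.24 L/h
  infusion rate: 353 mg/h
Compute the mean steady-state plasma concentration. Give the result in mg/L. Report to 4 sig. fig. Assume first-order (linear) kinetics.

56.57 mg/L

At steady state Css = R₀ / CL = 353 / 6.240 = 56.57 mg/L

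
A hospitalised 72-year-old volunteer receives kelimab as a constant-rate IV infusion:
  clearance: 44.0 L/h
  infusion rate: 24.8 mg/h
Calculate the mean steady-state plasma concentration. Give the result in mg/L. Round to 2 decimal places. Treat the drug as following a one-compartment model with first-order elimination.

0.56 mg/L

At steady state Css = R₀ / CL = 24.8 / 44.00 = 0.5636 mg/L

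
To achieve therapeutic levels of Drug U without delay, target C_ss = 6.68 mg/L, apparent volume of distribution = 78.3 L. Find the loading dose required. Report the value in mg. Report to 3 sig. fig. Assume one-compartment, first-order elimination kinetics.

523 mg

LD = Css × Vd = 6.68 × 78.3 = 523.0 mg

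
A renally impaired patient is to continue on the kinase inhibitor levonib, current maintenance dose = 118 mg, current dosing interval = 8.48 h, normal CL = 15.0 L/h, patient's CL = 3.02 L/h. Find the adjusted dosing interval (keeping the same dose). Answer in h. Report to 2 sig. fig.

42 h

To keep the same average steady-state level, dosing rate must scale with clearance.
CL ratio = 3.02 / 15.0 = 0.2013
New interval (same dose) = 8.48 / 0.2013 = 42.13 h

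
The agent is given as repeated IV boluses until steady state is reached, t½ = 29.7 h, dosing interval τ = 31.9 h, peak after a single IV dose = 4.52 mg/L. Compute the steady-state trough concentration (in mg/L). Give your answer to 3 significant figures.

k = ln2 / t½ = 0.693147 / 29.7 = 0.02334 h⁻¹
e^(−kτ) = e^(−0.02334 × 31.9) = 0.4749
Accumulation ratio R = 1 / (1 − e^(−kτ)) = 1 / (1 − 0.4749) = 1.904
Steady-state trough = C₀ × R × e^(−kτ) = 4.52 × 1.904 × 0.4749 = 4.087 mg/L

4.09 mg/L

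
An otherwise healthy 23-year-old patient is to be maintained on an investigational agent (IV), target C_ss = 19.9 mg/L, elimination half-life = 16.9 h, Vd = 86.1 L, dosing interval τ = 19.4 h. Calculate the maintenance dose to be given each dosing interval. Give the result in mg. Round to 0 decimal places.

k = ln2 / t½ = 0.693147 / 16.9 = 0.04101 h⁻¹
CL = k × Vd = 0.04101 × 86.1 = 3.531 L/h
At steady state, Dose/τ = Css × CL.
Dose = Css × CL × τ = 19.9 × 3.531 × 19.4 = 1363 mg

1363 mg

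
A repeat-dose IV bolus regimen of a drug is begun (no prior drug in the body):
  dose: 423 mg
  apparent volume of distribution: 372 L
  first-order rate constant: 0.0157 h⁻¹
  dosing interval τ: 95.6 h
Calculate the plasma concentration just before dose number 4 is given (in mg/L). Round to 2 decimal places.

C₀ per dose = Dose / Vd = 423 / 372 = 1.137 mg/L
Fraction remaining after one interval: r = e^(−kτ) = e^(−0.01570 × 95.6) = 0.2229
Before dose 4, 3 doses have been given (aged 1τ, 2τ, 3τ).
C_trough = C₀ × (r + r² + … + r^3) = C₀ × r(1−r^3)/(1−r)
        = 1.137 × 0.2229 × (1 − 0.01107) / (1 − 0.2229) = 0.3225 mg/L

0.32 mg/L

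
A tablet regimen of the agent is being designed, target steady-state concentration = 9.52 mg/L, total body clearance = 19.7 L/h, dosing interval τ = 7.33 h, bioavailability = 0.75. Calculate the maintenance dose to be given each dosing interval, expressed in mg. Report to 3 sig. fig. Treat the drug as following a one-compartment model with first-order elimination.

1830 mg

At steady state, F × (Dose/τ) = Css × CL.
Dose = Css × CL × τ / F = 9.52 × 19.70 × 7.33 / 0.75 = 1833 mg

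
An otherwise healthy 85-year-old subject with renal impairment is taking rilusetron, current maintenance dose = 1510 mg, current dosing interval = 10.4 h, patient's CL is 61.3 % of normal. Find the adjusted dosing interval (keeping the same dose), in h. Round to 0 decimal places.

17 h

To keep the same average steady-state level, dosing rate must scale with clearance.
CL ratio = 61.3 / 100 = 0.6130
New interval (same dose) = 10.4 / 0.6130 = 16.97 h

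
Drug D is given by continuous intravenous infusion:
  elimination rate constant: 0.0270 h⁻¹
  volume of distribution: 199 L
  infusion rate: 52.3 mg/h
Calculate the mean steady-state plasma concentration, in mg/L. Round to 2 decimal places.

9.73 mg/L

CL = k × Vd = 0.02700 × 199 = 5.373 L/h
At steady state Css = R₀ / CL = 52.3 / 5.373 = 9.734 mg/L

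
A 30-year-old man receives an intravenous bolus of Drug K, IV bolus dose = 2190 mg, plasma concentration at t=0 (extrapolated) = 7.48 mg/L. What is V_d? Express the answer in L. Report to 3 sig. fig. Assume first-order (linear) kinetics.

Vd = Dose / C₀ = 2190 / 7.48 = 292.8 L

293 L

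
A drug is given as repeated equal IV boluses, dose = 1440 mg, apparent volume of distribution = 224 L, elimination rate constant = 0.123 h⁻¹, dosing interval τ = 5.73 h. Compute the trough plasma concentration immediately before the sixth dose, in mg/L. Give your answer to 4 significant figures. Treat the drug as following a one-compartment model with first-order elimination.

6.096 mg/L

C₀ per dose = Dose / Vd = 1440 / 224 = 6.429 mg/L
Fraction remaining after one interval: r = e^(−kτ) = e^(−0.1230 × 5.73) = 0.4942
Before dose 6, 5 doses have been given (aged 1τ, 2τ, 3τ, 4τ, 5τ).
C_trough = C₀ × (r + r² + … + r^5) = C₀ × r(1−r^5)/(1−r)
        = 6.429 × 0.4942 × (1 − 0.02948) / (1 − 0.4942) = 6.096 mg/L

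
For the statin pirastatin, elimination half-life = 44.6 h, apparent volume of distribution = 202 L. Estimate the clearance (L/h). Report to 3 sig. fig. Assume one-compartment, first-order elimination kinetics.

3.14 L/h

k = ln2 / t½ = 0.693147 / 44.6 = 0.01554 h⁻¹
CL = k × Vd = 0.01554 × 202 = 3.139 L/h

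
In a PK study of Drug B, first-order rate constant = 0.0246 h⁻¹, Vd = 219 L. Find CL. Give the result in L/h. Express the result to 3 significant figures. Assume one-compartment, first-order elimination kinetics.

CL = k × Vd = 0.0246 × 219 = 5.387 L/h

5.39 L/h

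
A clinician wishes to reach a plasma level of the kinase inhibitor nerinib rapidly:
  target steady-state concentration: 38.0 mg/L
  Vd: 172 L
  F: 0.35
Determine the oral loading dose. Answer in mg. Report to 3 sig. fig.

18700 mg

LD = Css × Vd / F = 38.0 × 172 / 0.35 = 18670 mg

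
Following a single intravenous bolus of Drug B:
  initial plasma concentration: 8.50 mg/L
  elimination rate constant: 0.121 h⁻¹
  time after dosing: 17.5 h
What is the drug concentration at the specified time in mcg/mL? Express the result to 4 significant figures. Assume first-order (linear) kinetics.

C = C₀ · e^(−k·t) = 8.500 × e^(−0.1210 × 17.5)
  = 8.500 × 0.1203 = 1.023 mg/L
(1.023 mg/L = 1.023 mcg/mL)

1.023 mcg/mL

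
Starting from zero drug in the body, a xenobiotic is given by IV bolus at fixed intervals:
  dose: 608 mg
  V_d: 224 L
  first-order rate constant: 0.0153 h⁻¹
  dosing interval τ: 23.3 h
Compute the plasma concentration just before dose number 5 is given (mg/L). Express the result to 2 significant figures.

4.8 mg/L

C₀ per dose = Dose / Vd = 608 / 224 = 2.714 mg/L
Fraction remaining after one interval: r = e^(−kτ) = e^(−0.01530 × 23.3) = 0.7001
Before dose 5, 4 doses have been given (aged 1τ, 2τ, 3τ, 4τ).
C_trough = C₀ × (r + r² + … + r^4) = C₀ × r(1−r^4)/(1−r)
        = 2.714 × 0.7001 × (1 − 0.2402) / (1 − 0.7001) = 4.814 mg/L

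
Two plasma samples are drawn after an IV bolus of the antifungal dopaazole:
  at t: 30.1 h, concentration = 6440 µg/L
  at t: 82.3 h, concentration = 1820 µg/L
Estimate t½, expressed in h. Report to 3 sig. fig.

k = ln(C₁/C₂) / (t₂ − t₁) = ln(6440/1820) / (82.3 − 30.1)
  = 1.264 / 52.20 = 0.02421 h⁻¹
t½ = ln2 / k = 0.693147 / 0.02421 = 28.63 h

28.6 h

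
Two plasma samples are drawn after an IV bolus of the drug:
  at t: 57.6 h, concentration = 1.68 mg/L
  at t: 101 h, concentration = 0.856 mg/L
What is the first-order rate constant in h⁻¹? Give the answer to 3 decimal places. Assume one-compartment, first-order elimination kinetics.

k = ln(C₁/C₂) / (t₂ − t₁) = ln(1.68/0.856) / (101 − 57.6)
  = 0.6743 / 43.40 = 0.01554 h⁻¹

0.016 h⁻¹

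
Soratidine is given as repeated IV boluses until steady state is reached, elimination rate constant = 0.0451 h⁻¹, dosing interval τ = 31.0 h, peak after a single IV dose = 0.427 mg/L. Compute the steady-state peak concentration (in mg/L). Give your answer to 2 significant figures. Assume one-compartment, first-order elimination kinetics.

e^(−kτ) = e^(−0.04510 × 31.0) = 0.2471
Accumulation ratio R = 1 / (1 − e^(−kτ)) = 1 / (1 − 0.2471) = 1.328
Steady-state peak = C₀ × R = 0.427 × 1.328 = 0.5671 mg/L

0.57 mg/L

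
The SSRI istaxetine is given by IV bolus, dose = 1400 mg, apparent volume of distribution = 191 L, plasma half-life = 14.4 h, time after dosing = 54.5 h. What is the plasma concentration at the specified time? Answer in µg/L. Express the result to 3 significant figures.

C₀ = Dose / Vd = 1400 / 191 = 7.330 mg/L
k = ln2 / t½ = 0.693147 / 14.4 = 0.04814 h⁻¹
C = C₀ · e^(−k·t) = 7.330 × e^(−0.04814 × 54.5)
  = 7.330 × 0.07254 = 0.5317 mg/L
Convert: 0.5317 mg/L × 1000 = 531.7 µg/L

532 µg/L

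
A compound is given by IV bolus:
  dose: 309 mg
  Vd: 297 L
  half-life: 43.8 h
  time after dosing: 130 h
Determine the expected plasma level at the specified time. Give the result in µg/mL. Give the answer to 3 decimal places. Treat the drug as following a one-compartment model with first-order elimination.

C₀ = Dose / Vd = 309.0 / 297 = 1.040 mg/L
k = ln2 / t½ = 0.693147 / 43.8 = 0.01583 h⁻¹
C = C₀ · e^(−k·t) = 1.040 × e^(−0.01583 × 130)
  = 1.040 × 0.1277 = 0.1328 mg/L
(0.1328 mg/L = 0.1328 µg/mL)

0.133 µg/mL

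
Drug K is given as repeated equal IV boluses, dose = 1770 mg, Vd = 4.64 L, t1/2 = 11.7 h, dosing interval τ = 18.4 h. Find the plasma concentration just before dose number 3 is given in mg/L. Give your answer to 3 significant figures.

C₀ per dose = Dose / Vd = 1770 / 4.64 = 381.5 mg/L
k = ln2 / t½ = 0.693147 / 11.7 = 0.05924 h⁻¹
Fraction remaining after one interval: r = e^(−kτ) = e^(−0.05924 × 18.4) = 0.3362
Before dose 3, 2 doses have been given (aged 1τ, 2τ).
C_trough = C₀ × (r + r²) = 381.5 × (0.3362 + 0.1130) = 171.4 mg/L

171 mg/L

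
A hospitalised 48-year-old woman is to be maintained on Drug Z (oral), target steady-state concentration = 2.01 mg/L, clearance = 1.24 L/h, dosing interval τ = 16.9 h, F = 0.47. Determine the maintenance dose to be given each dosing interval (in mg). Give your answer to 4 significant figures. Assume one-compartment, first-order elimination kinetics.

89.62 mg

At steady state, F × (Dose/τ) = Css × CL.
Dose = Css × CL × τ / F = 2.01 × 1.240 × 16.9 / 0.47 = 89.62 mg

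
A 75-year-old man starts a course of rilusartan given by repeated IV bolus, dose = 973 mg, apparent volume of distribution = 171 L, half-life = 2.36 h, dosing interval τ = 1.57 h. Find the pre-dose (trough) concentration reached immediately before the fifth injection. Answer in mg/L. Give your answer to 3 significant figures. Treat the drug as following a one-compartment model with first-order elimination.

C₀ per dose = Dose / Vd = 973 / 171 = 5.690 mg/L
k = ln2 / t½ = 0.693147 / 2.36 = 0.2937 h⁻¹
Fraction remaining after one interval: r = e^(−kτ) = e^(−0.2937 × 1.57) = 0.6306
Before dose 5, 4 doses have been given (aged 1τ, 2τ, 3τ, 4τ).
C_trough = C₀ × (r + r² + … + r^4) = C₀ × r(1−r^4)/(1−r)
        = 5.690 × 0.6306 × (1 − 0.1581) / (1 − 0.6306) = 8.178 mg/L

8.18 mg/L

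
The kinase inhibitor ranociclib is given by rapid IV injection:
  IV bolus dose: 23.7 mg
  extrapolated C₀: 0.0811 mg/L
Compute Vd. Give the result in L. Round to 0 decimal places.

Vd = Dose / C₀ = 23.70 / 0.0811 = 292.2 L

292 L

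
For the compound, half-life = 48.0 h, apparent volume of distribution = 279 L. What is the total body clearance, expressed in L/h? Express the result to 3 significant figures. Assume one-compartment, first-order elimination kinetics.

k = ln2 / t½ = 0.693147 / 48.0 = 0.01444 h⁻¹
CL = k × Vd = 0.01444 × 279 = 4.029 L/h

4.03 L/h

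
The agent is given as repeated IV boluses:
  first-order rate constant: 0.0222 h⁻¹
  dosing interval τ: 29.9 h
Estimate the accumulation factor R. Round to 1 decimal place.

2.1

e^(−kτ) = e^(−0.02220 × 29.9) = 0.5149
Accumulation ratio R = 1 / (1 − e^(−kτ)) = 1 / (1 − 0.5149) = 2.061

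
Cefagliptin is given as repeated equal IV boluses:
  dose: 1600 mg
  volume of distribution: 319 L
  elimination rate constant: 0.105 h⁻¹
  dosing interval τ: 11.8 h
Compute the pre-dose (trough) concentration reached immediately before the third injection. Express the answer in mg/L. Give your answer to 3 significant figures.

1.87 mg/L

C₀ per dose = Dose / Vd = 1600 / 319 = 5.016 mg/L
Fraction remaining after one interval: r = e^(−kτ) = e^(−0.1050 × 11.8) = 0.2897
Before dose 3, 2 doses have been given (aged 1τ, 2τ).
C_trough = C₀ × (r + r²) = 5.016 × (0.2897 + 0.08393) = 1.874 mg/L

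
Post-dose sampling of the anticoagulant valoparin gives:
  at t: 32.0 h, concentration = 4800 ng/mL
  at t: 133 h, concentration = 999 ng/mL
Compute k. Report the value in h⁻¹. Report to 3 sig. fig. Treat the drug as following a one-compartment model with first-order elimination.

0.0155 h⁻¹

k = ln(C₁/C₂) / (t₂ − t₁) = ln(4800/999) / (133 − 32.0)
  = 1.570 / 101.0 = 0.01554 h⁻¹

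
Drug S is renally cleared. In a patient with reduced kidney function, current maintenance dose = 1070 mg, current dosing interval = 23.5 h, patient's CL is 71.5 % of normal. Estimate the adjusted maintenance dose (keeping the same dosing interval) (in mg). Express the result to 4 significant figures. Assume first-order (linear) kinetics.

765.1 mg

To keep the same average steady-state level, dosing rate must scale with clearance.
CL ratio = 71.5 / 100 = 0.7150
New dose (same interval) = 1070 × 0.7150 = 765.1 mg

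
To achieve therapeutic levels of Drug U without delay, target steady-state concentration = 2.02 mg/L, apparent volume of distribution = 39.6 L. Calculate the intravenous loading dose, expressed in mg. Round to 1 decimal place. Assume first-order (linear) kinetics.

80.0 mg

LD = Css × Vd = 2.02 × 39.6 = 79.99 mg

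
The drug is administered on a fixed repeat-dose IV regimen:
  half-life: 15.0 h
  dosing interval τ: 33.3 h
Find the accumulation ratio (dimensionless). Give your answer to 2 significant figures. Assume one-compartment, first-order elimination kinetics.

1.3

k = ln2 / t½ = 0.693147 / 15.0 = 0.04621 h⁻¹
e^(−kτ) = e^(−0.04621 × 33.3) = 0.2146
Accumulation ratio R = 1 / (1 − e^(−kτ)) = 1 / (1 − 0.2146) = 1.273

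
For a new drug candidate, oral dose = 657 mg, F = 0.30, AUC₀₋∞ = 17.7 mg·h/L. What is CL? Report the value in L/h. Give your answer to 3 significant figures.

CL = F·Dose / AUC = 0.30 × 657 / 17.7 = 11.14 L/h

11.1 L/h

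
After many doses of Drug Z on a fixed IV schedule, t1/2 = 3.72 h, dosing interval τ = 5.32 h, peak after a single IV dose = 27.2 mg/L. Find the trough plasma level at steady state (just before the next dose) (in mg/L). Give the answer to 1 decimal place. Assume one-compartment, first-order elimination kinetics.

k = ln2 / t½ = 0.693147 / 3.72 = 0.1863 h⁻¹
e^(−kτ) = e^(−0.1863 × 5.32) = 0.3712
Accumulation ratio R = 1 / (1 − e^(−kτ)) = 1 / (1 − 0.3712) = 1.590
Steady-state trough = C₀ × R × e^(−kτ) = 27.2 × 1.590 × 0.3712 = 16.05 mg/L

16.1 mg/L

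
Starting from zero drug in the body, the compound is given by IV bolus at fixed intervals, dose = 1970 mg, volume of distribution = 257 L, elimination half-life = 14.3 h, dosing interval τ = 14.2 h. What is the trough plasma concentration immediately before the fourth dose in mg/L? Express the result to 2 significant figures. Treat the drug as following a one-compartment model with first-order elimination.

C₀ per dose = Dose / Vd = 1970 / 257 = 7.665 mg/L
k = ln2 / t½ = 0.693147 / 14.3 = 0.04847 h⁻¹
Fraction remaining after one interval: r = e^(−kτ) = e^(−0.04847 × 14.2) = 0.5024
Before dose 4, 3 doses have been given (aged 1τ, 2τ, 3τ).
C_trough = C₀ × (r + r² + … + r^3) = C₀ × r(1−r^3)/(1−r)
        = 7.665 × 0.5024 × (1 − 0.1268) / (1 − 0.5024) = 6.758 mg/L

6.8 mg/L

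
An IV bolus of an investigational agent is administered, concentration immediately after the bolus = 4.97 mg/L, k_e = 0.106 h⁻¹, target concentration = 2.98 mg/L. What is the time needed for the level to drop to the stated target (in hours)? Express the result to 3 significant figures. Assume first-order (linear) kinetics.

4.83 h

t = ln(C₀ / C) / k = ln(4.970 / 2.98) / 0.1060
  = ln(1.668) / 0.1060 = 0.5116 / 0.1060 = 4.826 h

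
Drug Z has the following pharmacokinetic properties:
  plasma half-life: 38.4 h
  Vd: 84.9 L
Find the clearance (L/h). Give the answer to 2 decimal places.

1.53 L/h

k = ln2 / t½ = 0.693147 / 38.4 = 0.01805 h⁻¹
CL = k × Vd = 0.01805 × 84.9 = 1.532 L/h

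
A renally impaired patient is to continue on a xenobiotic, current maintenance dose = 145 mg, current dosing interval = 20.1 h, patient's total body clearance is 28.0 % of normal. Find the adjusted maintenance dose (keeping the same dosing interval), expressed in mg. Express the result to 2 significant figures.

To keep the same average steady-state level, dosing rate must scale with clearance.
CL ratio = 28.0 / 100 = 0.2800
New dose (same interval) = 145 × 0.2800 = 40.60 mg

41 mg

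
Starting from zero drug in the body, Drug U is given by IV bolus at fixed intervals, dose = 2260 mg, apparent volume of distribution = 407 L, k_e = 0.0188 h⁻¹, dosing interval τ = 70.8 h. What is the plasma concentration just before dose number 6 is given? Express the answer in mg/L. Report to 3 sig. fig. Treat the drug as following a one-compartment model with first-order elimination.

1.99 mg/L

C₀ per dose = Dose / Vd = 2260 / 407 = 5.553 mg/L
Fraction remaining after one interval: r = e^(−kτ) = e^(−0.01880 × 70.8) = 0.2642
Before dose 6, 5 doses have been given (aged 1τ, 2τ, 3τ, 4τ, 5τ).
C_trough = C₀ × (r + r² + … + r^5) = C₀ × r(1−r^5)/(1−r)
        = 5.553 × 0.2642 × (1 − 0.001287) / (1 − 0.2642) = 1.991 mg/L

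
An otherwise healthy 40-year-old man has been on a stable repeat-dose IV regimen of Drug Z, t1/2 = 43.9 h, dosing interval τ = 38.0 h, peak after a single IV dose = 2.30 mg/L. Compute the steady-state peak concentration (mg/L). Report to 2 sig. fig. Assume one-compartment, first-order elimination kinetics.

5.1 mg/L

k = ln2 / t½ = 0.693147 / 43.9 = 0.01579 h⁻¹
e^(−kτ) = e^(−0.01579 × 38.0) = 0.5488
Accumulation ratio R = 1 / (1 − e^(−kτ)) = 1 / (1 − 0.5488) = 2.216
Steady-state peak = C₀ × R = 2.30 × 2.216 = 5.097 mg/L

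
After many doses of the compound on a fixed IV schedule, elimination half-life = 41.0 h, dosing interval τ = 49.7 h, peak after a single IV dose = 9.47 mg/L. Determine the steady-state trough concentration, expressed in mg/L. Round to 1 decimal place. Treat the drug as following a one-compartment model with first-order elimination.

7.2 mg/L

k = ln2 / t½ = 0.693147 / 41.0 = 0.01691 h⁻¹
e^(−kτ) = e^(−0.01691 × 49.7) = 0.4315
Accumulation ratio R = 1 / (1 − e^(−kτ)) = 1 / (1 − 0.4315) = 1.759
Steady-state trough = C₀ × R × e^(−kτ) = 9.47 × 1.759 × 0.4315 = 7.188 mg/L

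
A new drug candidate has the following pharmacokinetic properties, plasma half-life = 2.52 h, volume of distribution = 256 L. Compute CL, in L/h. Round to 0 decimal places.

70 L/h

k = ln2 / t½ = 0.693147 / 2.52 = 0.2751 h⁻¹
CL = k × Vd = 0.2751 × 256 = 70.43 L/h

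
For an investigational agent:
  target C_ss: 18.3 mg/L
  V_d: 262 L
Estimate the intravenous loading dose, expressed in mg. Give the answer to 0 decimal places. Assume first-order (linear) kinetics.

LD = Css × Vd = 18.3 × 262 = 4795 mg

4795 mg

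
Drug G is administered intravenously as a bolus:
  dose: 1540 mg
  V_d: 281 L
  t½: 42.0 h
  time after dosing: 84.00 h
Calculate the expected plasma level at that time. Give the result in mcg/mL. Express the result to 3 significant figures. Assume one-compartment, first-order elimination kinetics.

1.37 mcg/mL

C₀ = Dose / Vd = 1540 / 281 = 5.480 mg/L
k = ln2 / t½ = 0.693147 / 42.0 = 0.01650 h⁻¹
t / t½ = 84.00 / 42.0 = 2 half-lives
C = C₀ × (1/2)^2 = 5.480 × 0.2500 = 1.370 mg/L
(1.370 mg/L = 1.370 mcg/mL)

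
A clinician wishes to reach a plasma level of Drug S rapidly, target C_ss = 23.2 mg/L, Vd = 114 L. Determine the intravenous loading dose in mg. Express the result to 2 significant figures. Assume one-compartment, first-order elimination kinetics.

2600 mg

LD = Css × Vd = 23.2 × 114 = 2645 mg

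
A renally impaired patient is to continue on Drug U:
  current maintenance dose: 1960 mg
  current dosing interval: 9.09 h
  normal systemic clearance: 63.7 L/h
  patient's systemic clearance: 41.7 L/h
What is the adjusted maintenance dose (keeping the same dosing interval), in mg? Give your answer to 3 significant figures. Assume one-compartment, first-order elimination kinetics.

1280 mg

To keep the same average steady-state level, dosing rate must scale with clearance.
CL ratio = 41.7 / 63.7 = 0.6546
New dose (same interval) = 1960 × 0.6546 = 1283 mg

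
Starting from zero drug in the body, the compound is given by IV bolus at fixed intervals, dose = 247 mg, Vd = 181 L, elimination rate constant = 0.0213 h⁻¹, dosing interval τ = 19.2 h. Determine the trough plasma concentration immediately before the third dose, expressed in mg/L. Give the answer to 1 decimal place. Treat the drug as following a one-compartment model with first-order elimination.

C₀ per dose = Dose / Vd = 247 / 181 = 1.365 mg/L
Fraction remaining after one interval: r = e^(−kτ) = e^(−0.02130 × 19.2) = 0.6643
Before dose 3, 2 doses have been given (aged 1τ, 2τ).
C_trough = C₀ × (r + r²) = 1.365 × (0.6643 + 0.4413) = 1.509 mg/L

1.5 mg/L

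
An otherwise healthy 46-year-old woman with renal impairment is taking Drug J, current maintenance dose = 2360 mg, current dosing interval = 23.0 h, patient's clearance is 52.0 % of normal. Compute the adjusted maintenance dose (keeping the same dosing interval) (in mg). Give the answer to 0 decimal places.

To keep the same average steady-state level, dosing rate must scale with clearance.
CL ratio = 52.0 / 100 = 0.5200
New dose (same interval) = 2360 × 0.5200 = 1227 mg

1227 mg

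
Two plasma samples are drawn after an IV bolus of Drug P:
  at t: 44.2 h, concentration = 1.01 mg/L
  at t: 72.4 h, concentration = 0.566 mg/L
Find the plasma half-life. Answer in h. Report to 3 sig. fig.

k = ln(C₁/C₂) / (t₂ − t₁) = ln(1.01/0.566) / (72.4 − 44.2)
  = 0.5791 / 28.20 = 0.02054 h⁻¹
t½ = ln2 / k = 0.693147 / 0.02054 = 33.75 h

33.8 h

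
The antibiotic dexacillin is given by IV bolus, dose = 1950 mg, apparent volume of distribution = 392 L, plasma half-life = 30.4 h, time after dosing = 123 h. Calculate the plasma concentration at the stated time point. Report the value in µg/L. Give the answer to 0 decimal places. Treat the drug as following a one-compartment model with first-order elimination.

301 µg/L

C₀ = Dose / Vd = 1950 / 392 = 4.974 mg/L
k = ln2 / t½ = 0.693147 / 30.4 = 0.02280 h⁻¹
C = C₀ · e^(−k·t) = 4.974 × e^(−0.02280 × 123)
  = 4.974 × 0.06054 = 0.3011 mg/L
Convert: 0.3011 mg/L × 1000 = 301.1 µg/L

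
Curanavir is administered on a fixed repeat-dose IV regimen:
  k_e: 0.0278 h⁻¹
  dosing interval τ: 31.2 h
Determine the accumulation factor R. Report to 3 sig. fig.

1.72

e^(−kτ) = e^(−0.02780 × 31.2) = 0.4201
Accumulation ratio R = 1 / (1 − e^(−kτ)) = 1 / (1 − 0.4201) = 1.724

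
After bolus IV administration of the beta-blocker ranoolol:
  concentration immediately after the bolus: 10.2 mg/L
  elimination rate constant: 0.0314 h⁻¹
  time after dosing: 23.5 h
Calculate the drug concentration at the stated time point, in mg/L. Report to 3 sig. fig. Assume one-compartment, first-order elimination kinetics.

4.88 mg/L

C = C₀ · e^(−k·t) = 10.20 × e^(−0.03140 × 23.5)
  = 10.20 × 0.4781 = 4.877 mg/L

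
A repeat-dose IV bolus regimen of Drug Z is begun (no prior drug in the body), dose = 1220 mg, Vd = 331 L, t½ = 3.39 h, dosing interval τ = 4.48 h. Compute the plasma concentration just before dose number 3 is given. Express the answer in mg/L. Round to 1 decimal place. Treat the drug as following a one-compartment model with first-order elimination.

2.1 mg/L

C₀ per dose = Dose / Vd = 1220 / 331 = 3.686 mg/L
k = ln2 / t½ = 0.693147 / 3.39 = 0.2045 h⁻¹
Fraction remaining after one interval: r = e^(−kτ) = e^(−0.2045 × 4.48) = 0.4001
Before dose 3, 2 doses have been given (aged 1τ, 2τ).
C_trough = C₀ × (r + r²) = 3.686 × (0.4001 + 0.1601) = 2.065 mg/L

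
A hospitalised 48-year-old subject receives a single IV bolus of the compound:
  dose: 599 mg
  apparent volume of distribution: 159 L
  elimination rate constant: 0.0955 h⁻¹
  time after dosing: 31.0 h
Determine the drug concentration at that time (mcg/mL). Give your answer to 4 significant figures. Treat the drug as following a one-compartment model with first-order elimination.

C₀ = Dose / Vd = 599.0 / 159 = 3.767 mg/L
C = C₀ · e^(−k·t) = 3.767 × e^(−0.09550 × 31.0)
  = 3.767 × 0.05179 = 0.1951 mg/L
(0.1951 mg/L = 0.1951 mcg/mL)

0.1951 mcg/mL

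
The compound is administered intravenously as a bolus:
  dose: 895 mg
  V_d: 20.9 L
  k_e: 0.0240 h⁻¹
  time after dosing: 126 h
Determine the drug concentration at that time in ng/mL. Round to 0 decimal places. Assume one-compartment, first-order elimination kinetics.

2081 ng/mL

C₀ = Dose / Vd = 895.0 / 20.9 = 42.82 mg/L
C = C₀ · e^(−k·t) = 42.82 × e^(−0.02400 × 126)
  = 42.82 × 0.04861 = 2.081 mg/L
Convert: 2.081 mg/L × 1000 = 2081 ng/mL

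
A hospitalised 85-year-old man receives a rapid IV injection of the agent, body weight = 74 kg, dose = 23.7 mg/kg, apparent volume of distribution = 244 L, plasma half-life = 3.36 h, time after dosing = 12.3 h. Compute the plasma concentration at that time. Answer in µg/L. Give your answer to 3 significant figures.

568 µg/L

Total dose = 23.7 × 74 = 1754 mg
C₀ = Dose / Vd = 1754 / 244 = 7.189 mg/L
k = ln2 / t½ = 0.693147 / 3.36 = 0.2063 h⁻¹
C = C₀ · e^(−k·t) = 7.189 × e^(−0.2063 × 12.3)
  = 7.189 × 0.07906 = 0.5684 mg/L
Convert: 0.5684 mg/L × 1000 = 568.4 µg/L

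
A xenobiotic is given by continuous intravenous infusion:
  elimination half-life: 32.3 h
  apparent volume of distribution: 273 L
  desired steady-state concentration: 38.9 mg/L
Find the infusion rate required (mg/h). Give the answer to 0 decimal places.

228 mg/h

k = ln2 / t½ = 0.693147 / 32.3 = 0.02146 h⁻¹
CL = k × Vd = 0.02146 × 273 = 5.859 L/h
At steady state, infusion rate R₀ = Css × CL = 38.9 × 5.859 = 227.9 mg/h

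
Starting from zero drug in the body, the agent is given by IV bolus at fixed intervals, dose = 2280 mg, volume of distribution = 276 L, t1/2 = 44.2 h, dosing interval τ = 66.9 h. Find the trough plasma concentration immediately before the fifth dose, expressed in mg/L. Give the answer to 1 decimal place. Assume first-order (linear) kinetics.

C₀ per dose = Dose / Vd = 2280 / 276 = 8.261 mg/L
k = ln2 / t½ = 0.693147 / 44.2 = 0.01568 h⁻¹
Fraction remaining after one interval: r = e^(−kτ) = e^(−0.01568 × 66.9) = 0.3503
Before dose 5, 4 doses have been given (aged 1τ, 2τ, 3τ, 4τ).
C_trough = C₀ × (r + r² + … + r^4) = C₀ × r(1−r^4)/(1−r)
        = 8.261 × 0.3503 × (1 − 0.01506) / (1 − 0.3503) = 4.387 mg/L

4.4 mg/L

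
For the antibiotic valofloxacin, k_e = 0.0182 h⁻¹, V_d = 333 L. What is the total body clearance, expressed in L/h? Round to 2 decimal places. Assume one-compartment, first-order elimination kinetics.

CL = k × Vd = 0.0182 × 333 = 6.061 L/h

6.06 L/h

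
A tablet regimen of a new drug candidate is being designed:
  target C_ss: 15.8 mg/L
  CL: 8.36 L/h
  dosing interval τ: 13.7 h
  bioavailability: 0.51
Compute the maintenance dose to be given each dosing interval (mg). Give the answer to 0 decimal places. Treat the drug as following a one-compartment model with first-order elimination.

3548 mg

At steady state, F × (Dose/τ) = Css × CL.
Dose = Css × CL × τ / F = 15.8 × 8.360 × 13.7 / 0.51 = 3548 mg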